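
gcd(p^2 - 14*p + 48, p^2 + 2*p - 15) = 1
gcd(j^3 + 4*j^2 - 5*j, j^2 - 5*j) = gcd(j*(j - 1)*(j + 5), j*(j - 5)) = j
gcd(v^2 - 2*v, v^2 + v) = v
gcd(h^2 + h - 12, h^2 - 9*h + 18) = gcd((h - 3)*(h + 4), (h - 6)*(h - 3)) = h - 3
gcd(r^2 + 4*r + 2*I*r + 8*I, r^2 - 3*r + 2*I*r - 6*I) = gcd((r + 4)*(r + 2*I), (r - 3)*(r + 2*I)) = r + 2*I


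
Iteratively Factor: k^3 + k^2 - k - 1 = (k - 1)*(k^2 + 2*k + 1) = (k - 1)*(k + 1)*(k + 1)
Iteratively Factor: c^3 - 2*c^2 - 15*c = (c)*(c^2 - 2*c - 15) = c*(c + 3)*(c - 5)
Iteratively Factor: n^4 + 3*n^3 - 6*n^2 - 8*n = (n - 2)*(n^3 + 5*n^2 + 4*n) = (n - 2)*(n + 4)*(n^2 + n) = (n - 2)*(n + 1)*(n + 4)*(n)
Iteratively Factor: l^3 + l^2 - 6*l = (l - 2)*(l^2 + 3*l) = l*(l - 2)*(l + 3)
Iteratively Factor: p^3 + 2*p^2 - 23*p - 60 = (p + 3)*(p^2 - p - 20) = (p - 5)*(p + 3)*(p + 4)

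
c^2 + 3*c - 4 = (c - 1)*(c + 4)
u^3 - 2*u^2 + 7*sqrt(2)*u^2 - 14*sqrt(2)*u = u*(u - 2)*(u + 7*sqrt(2))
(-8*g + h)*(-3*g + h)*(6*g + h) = 144*g^3 - 42*g^2*h - 5*g*h^2 + h^3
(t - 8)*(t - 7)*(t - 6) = t^3 - 21*t^2 + 146*t - 336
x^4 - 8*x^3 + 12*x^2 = x^2*(x - 6)*(x - 2)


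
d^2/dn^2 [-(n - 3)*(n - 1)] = -2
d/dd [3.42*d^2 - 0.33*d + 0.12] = 6.84*d - 0.33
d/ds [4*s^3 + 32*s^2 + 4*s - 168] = 12*s^2 + 64*s + 4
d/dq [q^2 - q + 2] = 2*q - 1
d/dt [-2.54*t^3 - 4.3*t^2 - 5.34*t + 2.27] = -7.62*t^2 - 8.6*t - 5.34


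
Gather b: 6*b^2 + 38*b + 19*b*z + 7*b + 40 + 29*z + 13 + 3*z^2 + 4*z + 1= 6*b^2 + b*(19*z + 45) + 3*z^2 + 33*z + 54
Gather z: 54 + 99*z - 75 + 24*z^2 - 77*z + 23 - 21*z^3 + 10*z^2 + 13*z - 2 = -21*z^3 + 34*z^2 + 35*z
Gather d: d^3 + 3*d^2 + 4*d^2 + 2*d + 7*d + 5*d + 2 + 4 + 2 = d^3 + 7*d^2 + 14*d + 8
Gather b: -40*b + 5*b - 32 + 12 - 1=-35*b - 21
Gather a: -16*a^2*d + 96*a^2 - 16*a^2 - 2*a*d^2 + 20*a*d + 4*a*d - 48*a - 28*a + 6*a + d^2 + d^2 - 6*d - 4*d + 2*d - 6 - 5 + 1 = a^2*(80 - 16*d) + a*(-2*d^2 + 24*d - 70) + 2*d^2 - 8*d - 10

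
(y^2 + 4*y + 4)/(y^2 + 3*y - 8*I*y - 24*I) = (y^2 + 4*y + 4)/(y^2 + y*(3 - 8*I) - 24*I)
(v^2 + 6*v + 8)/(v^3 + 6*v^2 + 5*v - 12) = (v + 2)/(v^2 + 2*v - 3)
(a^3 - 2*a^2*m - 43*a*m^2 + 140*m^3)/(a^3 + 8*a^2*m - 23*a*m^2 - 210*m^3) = (a - 4*m)/(a + 6*m)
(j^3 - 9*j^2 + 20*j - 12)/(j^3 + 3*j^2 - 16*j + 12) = (j - 6)/(j + 6)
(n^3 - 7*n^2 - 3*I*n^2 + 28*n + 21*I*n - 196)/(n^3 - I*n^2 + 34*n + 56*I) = (n - 7)/(n + 2*I)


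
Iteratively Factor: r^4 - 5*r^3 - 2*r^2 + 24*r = (r + 2)*(r^3 - 7*r^2 + 12*r) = (r - 4)*(r + 2)*(r^2 - 3*r) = r*(r - 4)*(r + 2)*(r - 3)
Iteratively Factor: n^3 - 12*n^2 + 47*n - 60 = (n - 5)*(n^2 - 7*n + 12) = (n - 5)*(n - 4)*(n - 3)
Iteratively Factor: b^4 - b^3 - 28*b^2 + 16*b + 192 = (b - 4)*(b^3 + 3*b^2 - 16*b - 48) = (b - 4)*(b + 4)*(b^2 - b - 12) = (b - 4)*(b + 3)*(b + 4)*(b - 4)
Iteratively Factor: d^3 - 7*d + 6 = (d - 2)*(d^2 + 2*d - 3) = (d - 2)*(d + 3)*(d - 1)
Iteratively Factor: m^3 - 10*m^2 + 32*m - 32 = (m - 4)*(m^2 - 6*m + 8) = (m - 4)^2*(m - 2)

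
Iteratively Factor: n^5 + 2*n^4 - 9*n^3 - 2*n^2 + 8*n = (n + 1)*(n^4 + n^3 - 10*n^2 + 8*n) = (n - 2)*(n + 1)*(n^3 + 3*n^2 - 4*n) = n*(n - 2)*(n + 1)*(n^2 + 3*n - 4) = n*(n - 2)*(n + 1)*(n + 4)*(n - 1)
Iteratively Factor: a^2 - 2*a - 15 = (a + 3)*(a - 5)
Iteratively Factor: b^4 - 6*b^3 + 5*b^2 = (b)*(b^3 - 6*b^2 + 5*b) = b^2*(b^2 - 6*b + 5) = b^2*(b - 1)*(b - 5)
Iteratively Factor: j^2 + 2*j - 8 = (j - 2)*(j + 4)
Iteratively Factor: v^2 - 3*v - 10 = (v - 5)*(v + 2)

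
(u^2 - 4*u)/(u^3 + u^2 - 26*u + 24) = u/(u^2 + 5*u - 6)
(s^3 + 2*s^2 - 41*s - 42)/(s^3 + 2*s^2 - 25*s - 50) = (s^3 + 2*s^2 - 41*s - 42)/(s^3 + 2*s^2 - 25*s - 50)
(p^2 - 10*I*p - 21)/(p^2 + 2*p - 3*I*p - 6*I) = (p - 7*I)/(p + 2)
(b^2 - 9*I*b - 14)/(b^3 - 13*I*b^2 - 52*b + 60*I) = (b - 7*I)/(b^2 - 11*I*b - 30)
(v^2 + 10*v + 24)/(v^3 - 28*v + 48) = (v + 4)/(v^2 - 6*v + 8)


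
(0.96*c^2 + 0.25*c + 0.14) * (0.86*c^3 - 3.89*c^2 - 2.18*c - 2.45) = 0.8256*c^5 - 3.5194*c^4 - 2.9449*c^3 - 3.4416*c^2 - 0.9177*c - 0.343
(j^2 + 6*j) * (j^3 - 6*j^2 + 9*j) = j^5 - 27*j^3 + 54*j^2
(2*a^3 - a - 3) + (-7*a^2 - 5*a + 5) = 2*a^3 - 7*a^2 - 6*a + 2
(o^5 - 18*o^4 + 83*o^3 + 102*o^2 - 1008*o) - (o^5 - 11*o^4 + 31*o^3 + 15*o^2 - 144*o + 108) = -7*o^4 + 52*o^3 + 87*o^2 - 864*o - 108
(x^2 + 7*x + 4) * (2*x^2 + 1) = 2*x^4 + 14*x^3 + 9*x^2 + 7*x + 4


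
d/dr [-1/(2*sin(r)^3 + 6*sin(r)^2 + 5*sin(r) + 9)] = (6*sin(r)^2 + 12*sin(r) + 5)*cos(r)/(2*sin(r)^3 + 6*sin(r)^2 + 5*sin(r) + 9)^2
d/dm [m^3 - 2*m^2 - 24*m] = 3*m^2 - 4*m - 24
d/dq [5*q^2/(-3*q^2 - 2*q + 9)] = 10*q*(9 - q)/(9*q^4 + 12*q^3 - 50*q^2 - 36*q + 81)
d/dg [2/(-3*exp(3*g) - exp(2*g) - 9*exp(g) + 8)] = (18*exp(2*g) + 4*exp(g) + 18)*exp(g)/(3*exp(3*g) + exp(2*g) + 9*exp(g) - 8)^2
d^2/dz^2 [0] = 0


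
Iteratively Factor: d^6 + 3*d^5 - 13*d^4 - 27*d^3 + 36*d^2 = (d + 4)*(d^5 - d^4 - 9*d^3 + 9*d^2) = d*(d + 4)*(d^4 - d^3 - 9*d^2 + 9*d) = d*(d - 3)*(d + 4)*(d^3 + 2*d^2 - 3*d) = d*(d - 3)*(d - 1)*(d + 4)*(d^2 + 3*d) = d^2*(d - 3)*(d - 1)*(d + 4)*(d + 3)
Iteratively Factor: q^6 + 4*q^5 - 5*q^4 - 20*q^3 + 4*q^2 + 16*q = (q + 1)*(q^5 + 3*q^4 - 8*q^3 - 12*q^2 + 16*q) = (q - 2)*(q + 1)*(q^4 + 5*q^3 + 2*q^2 - 8*q) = q*(q - 2)*(q + 1)*(q^3 + 5*q^2 + 2*q - 8) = q*(q - 2)*(q + 1)*(q + 2)*(q^2 + 3*q - 4) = q*(q - 2)*(q + 1)*(q + 2)*(q + 4)*(q - 1)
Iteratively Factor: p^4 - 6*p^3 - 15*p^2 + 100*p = (p)*(p^3 - 6*p^2 - 15*p + 100) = p*(p + 4)*(p^2 - 10*p + 25) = p*(p - 5)*(p + 4)*(p - 5)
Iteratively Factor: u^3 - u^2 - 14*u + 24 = (u + 4)*(u^2 - 5*u + 6) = (u - 2)*(u + 4)*(u - 3)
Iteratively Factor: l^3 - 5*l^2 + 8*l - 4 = (l - 1)*(l^2 - 4*l + 4) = (l - 2)*(l - 1)*(l - 2)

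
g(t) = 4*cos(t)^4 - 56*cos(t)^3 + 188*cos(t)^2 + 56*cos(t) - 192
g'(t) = -16*sin(t)*cos(t)^3 + 168*sin(t)*cos(t)^2 - 376*sin(t)*cos(t) - 56*sin(t)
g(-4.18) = -164.40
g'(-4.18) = 155.29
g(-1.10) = -132.97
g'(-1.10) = 172.43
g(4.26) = -175.73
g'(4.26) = -127.53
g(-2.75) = -36.01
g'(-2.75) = -170.87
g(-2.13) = -160.12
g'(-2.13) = -163.72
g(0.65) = -54.92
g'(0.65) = -155.49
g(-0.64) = -53.37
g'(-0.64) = 153.93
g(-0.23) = -7.34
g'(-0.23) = 63.29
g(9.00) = -41.84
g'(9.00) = 180.57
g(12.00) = -42.49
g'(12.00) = 141.26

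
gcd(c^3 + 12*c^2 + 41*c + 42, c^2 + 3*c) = c + 3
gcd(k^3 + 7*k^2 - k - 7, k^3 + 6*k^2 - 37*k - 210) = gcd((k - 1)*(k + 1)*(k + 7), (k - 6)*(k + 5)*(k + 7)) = k + 7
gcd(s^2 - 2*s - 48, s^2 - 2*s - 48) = s^2 - 2*s - 48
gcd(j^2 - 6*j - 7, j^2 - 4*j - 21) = j - 7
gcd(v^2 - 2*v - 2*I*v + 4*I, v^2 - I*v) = 1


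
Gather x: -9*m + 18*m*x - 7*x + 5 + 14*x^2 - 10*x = -9*m + 14*x^2 + x*(18*m - 17) + 5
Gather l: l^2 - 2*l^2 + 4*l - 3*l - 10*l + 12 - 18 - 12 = -l^2 - 9*l - 18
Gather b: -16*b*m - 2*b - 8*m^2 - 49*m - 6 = b*(-16*m - 2) - 8*m^2 - 49*m - 6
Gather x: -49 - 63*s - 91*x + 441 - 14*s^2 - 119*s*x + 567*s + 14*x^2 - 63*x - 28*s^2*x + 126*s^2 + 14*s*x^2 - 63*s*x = 112*s^2 + 504*s + x^2*(14*s + 14) + x*(-28*s^2 - 182*s - 154) + 392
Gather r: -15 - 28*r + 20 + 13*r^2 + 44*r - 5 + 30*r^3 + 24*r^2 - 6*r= 30*r^3 + 37*r^2 + 10*r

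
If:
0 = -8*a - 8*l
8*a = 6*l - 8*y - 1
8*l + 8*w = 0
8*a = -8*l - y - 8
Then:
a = 9/2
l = -9/2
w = 9/2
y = -8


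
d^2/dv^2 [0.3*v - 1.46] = 0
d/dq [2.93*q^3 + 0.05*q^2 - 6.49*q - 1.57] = 8.79*q^2 + 0.1*q - 6.49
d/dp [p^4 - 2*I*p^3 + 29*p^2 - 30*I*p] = 4*p^3 - 6*I*p^2 + 58*p - 30*I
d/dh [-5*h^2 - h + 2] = -10*h - 1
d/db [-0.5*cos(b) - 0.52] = 0.5*sin(b)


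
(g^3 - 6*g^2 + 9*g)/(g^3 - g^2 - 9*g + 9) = g*(g - 3)/(g^2 + 2*g - 3)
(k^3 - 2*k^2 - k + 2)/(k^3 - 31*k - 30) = (k^2 - 3*k + 2)/(k^2 - k - 30)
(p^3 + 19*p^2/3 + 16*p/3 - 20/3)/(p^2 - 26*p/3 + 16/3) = (p^2 + 7*p + 10)/(p - 8)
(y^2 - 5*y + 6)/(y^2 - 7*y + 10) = (y - 3)/(y - 5)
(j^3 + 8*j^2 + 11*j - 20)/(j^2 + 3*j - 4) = j + 5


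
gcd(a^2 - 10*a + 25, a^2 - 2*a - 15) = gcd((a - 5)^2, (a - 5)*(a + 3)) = a - 5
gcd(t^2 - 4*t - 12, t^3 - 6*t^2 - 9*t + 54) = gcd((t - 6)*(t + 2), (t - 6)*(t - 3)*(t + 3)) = t - 6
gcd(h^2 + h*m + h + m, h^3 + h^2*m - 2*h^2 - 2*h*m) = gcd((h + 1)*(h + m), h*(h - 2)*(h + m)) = h + m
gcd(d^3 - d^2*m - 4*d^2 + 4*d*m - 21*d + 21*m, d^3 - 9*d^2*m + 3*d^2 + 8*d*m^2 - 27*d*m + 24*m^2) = d^2 - d*m + 3*d - 3*m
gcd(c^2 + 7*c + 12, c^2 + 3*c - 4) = c + 4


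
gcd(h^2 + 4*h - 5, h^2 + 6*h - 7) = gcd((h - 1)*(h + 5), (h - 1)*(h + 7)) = h - 1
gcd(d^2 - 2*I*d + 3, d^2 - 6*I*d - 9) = d - 3*I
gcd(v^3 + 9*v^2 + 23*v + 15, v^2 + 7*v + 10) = v + 5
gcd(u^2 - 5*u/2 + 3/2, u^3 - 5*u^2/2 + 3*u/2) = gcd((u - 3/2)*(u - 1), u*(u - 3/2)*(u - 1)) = u^2 - 5*u/2 + 3/2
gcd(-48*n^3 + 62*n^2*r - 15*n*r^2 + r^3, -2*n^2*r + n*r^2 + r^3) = -n + r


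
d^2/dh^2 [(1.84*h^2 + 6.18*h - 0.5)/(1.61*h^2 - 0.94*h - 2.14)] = (-7.105427357601e-15*h^4 + 37.607668*h^3 + 30.260916*h^2 + 132.295632*h - 12.339448)/(4.173281*h^6 - 7.309722*h^5 - 12.373494*h^4 + 18.601472*h^3 + 16.446756*h^2 - 12.914472*h - 9.800344)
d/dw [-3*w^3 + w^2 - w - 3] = -9*w^2 + 2*w - 1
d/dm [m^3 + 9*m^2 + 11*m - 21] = 3*m^2 + 18*m + 11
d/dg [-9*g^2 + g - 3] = 1 - 18*g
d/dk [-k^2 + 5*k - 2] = 5 - 2*k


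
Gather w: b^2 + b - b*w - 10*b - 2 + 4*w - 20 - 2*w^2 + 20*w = b^2 - 9*b - 2*w^2 + w*(24 - b) - 22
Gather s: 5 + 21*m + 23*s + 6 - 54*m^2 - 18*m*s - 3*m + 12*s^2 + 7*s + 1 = -54*m^2 + 18*m + 12*s^2 + s*(30 - 18*m) + 12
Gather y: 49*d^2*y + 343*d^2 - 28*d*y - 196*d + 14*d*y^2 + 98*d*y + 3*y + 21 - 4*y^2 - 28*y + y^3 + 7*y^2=343*d^2 - 196*d + y^3 + y^2*(14*d + 3) + y*(49*d^2 + 70*d - 25) + 21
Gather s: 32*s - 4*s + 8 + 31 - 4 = 28*s + 35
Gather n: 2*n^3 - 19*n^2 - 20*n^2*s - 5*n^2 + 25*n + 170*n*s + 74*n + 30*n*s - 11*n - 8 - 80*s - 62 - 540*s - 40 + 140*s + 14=2*n^3 + n^2*(-20*s - 24) + n*(200*s + 88) - 480*s - 96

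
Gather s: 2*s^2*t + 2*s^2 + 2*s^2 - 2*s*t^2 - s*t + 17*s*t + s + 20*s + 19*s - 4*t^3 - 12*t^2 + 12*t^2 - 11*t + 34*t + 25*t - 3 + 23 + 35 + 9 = s^2*(2*t + 4) + s*(-2*t^2 + 16*t + 40) - 4*t^3 + 48*t + 64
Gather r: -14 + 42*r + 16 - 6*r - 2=36*r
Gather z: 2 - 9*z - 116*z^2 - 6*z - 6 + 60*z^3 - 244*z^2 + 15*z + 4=60*z^3 - 360*z^2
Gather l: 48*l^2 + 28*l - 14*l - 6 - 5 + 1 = 48*l^2 + 14*l - 10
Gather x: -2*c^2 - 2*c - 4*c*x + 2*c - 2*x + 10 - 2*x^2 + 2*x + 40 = -2*c^2 - 4*c*x - 2*x^2 + 50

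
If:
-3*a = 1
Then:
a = -1/3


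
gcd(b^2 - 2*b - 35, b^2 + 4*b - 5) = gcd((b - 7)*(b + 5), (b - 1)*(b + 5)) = b + 5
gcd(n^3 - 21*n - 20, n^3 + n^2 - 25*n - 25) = n^2 - 4*n - 5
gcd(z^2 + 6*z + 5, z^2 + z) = z + 1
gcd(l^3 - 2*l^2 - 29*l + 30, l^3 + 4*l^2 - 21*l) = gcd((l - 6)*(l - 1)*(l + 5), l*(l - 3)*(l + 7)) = 1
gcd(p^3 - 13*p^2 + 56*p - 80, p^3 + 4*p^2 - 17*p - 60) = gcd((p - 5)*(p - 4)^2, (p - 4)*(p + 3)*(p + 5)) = p - 4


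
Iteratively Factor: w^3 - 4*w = (w)*(w^2 - 4) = w*(w - 2)*(w + 2)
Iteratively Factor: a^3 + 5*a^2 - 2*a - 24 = (a - 2)*(a^2 + 7*a + 12) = (a - 2)*(a + 3)*(a + 4)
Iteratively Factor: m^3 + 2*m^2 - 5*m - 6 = (m + 3)*(m^2 - m - 2) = (m - 2)*(m + 3)*(m + 1)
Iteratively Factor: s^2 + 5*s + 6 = (s + 3)*(s + 2)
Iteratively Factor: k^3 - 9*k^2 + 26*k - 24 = (k - 4)*(k^2 - 5*k + 6) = (k - 4)*(k - 2)*(k - 3)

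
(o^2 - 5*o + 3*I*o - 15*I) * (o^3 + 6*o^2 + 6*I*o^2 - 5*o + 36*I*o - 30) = o^5 + o^4 + 9*I*o^4 - 53*o^3 + 9*I*o^3 - 23*o^2 - 285*I*o^2 + 690*o - 15*I*o + 450*I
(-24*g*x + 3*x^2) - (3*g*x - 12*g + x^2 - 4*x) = -27*g*x + 12*g + 2*x^2 + 4*x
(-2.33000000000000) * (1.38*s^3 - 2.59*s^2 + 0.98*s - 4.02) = -3.2154*s^3 + 6.0347*s^2 - 2.2834*s + 9.3666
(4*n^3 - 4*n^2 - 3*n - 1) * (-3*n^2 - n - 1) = -12*n^5 + 8*n^4 + 9*n^3 + 10*n^2 + 4*n + 1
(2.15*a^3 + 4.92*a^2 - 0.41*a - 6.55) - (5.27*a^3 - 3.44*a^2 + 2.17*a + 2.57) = -3.12*a^3 + 8.36*a^2 - 2.58*a - 9.12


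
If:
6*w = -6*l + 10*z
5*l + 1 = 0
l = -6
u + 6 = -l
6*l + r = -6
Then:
No Solution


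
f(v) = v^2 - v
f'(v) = 2*v - 1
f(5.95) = 29.45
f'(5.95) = 10.90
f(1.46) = 0.67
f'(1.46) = 1.92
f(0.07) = -0.07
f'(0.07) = -0.86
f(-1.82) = 5.13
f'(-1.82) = -4.64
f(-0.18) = 0.21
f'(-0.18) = -1.36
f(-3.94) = 19.46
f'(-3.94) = -8.88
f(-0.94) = 1.82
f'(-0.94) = -2.88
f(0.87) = -0.11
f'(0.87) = 0.74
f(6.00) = 30.00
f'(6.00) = 11.00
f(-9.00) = 90.00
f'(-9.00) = -19.00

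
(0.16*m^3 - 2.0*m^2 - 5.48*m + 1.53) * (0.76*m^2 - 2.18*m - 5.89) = 0.1216*m^5 - 1.8688*m^4 - 0.7472*m^3 + 24.8892*m^2 + 28.9418*m - 9.0117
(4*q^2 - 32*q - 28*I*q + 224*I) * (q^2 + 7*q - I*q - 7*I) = 4*q^4 - 4*q^3 - 32*I*q^3 - 252*q^2 + 32*I*q^2 + 28*q + 1792*I*q + 1568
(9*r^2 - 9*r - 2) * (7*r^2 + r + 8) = 63*r^4 - 54*r^3 + 49*r^2 - 74*r - 16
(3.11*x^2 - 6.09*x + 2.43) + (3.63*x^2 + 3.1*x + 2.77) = 6.74*x^2 - 2.99*x + 5.2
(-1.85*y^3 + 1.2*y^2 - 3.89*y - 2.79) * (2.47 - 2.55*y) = 4.7175*y^4 - 7.6295*y^3 + 12.8835*y^2 - 2.4938*y - 6.8913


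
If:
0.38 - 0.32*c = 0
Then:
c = 1.19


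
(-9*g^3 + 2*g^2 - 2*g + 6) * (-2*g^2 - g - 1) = 18*g^5 + 5*g^4 + 11*g^3 - 12*g^2 - 4*g - 6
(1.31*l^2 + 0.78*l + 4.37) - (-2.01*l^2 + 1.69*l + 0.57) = 3.32*l^2 - 0.91*l + 3.8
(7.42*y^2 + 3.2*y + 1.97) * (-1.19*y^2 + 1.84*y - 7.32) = -8.8298*y^4 + 9.8448*y^3 - 50.7707*y^2 - 19.7992*y - 14.4204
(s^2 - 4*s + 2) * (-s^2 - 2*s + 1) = -s^4 + 2*s^3 + 7*s^2 - 8*s + 2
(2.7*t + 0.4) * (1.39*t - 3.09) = 3.753*t^2 - 7.787*t - 1.236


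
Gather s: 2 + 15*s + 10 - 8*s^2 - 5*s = -8*s^2 + 10*s + 12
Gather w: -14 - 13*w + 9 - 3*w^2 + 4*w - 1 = -3*w^2 - 9*w - 6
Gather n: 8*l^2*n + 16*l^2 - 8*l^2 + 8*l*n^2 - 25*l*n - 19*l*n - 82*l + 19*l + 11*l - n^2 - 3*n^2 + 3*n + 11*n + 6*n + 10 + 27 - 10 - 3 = 8*l^2 - 52*l + n^2*(8*l - 4) + n*(8*l^2 - 44*l + 20) + 24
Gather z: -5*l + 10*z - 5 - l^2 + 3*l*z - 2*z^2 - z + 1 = -l^2 - 5*l - 2*z^2 + z*(3*l + 9) - 4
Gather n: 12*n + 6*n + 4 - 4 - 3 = 18*n - 3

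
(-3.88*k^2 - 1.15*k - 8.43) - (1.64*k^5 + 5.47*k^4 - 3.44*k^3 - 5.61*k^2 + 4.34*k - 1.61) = -1.64*k^5 - 5.47*k^4 + 3.44*k^3 + 1.73*k^2 - 5.49*k - 6.82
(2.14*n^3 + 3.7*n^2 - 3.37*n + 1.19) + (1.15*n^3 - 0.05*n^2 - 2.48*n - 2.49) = 3.29*n^3 + 3.65*n^2 - 5.85*n - 1.3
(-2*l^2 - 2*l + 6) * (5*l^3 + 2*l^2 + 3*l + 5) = -10*l^5 - 14*l^4 + 20*l^3 - 4*l^2 + 8*l + 30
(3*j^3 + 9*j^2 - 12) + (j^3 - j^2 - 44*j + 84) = 4*j^3 + 8*j^2 - 44*j + 72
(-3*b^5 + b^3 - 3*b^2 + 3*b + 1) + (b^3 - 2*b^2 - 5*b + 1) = -3*b^5 + 2*b^3 - 5*b^2 - 2*b + 2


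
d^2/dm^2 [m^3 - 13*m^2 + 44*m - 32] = 6*m - 26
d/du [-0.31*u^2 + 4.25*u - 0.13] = 4.25 - 0.62*u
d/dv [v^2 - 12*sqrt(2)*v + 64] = 2*v - 12*sqrt(2)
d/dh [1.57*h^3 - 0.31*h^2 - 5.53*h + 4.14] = 4.71*h^2 - 0.62*h - 5.53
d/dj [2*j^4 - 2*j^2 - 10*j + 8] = 8*j^3 - 4*j - 10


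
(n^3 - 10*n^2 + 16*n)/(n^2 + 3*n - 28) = n*(n^2 - 10*n + 16)/(n^2 + 3*n - 28)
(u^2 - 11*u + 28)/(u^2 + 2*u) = (u^2 - 11*u + 28)/(u*(u + 2))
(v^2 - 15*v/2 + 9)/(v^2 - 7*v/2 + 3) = (v - 6)/(v - 2)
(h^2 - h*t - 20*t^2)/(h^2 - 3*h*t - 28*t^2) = (-h + 5*t)/(-h + 7*t)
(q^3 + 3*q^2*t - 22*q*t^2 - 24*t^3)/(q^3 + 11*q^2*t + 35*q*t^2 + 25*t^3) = (q^2 + 2*q*t - 24*t^2)/(q^2 + 10*q*t + 25*t^2)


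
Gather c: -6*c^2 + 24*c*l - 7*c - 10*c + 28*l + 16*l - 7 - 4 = -6*c^2 + c*(24*l - 17) + 44*l - 11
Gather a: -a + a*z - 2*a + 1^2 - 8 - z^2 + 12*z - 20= a*(z - 3) - z^2 + 12*z - 27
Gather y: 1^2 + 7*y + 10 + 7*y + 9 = 14*y + 20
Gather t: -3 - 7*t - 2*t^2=-2*t^2 - 7*t - 3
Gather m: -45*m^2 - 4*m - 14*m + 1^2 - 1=-45*m^2 - 18*m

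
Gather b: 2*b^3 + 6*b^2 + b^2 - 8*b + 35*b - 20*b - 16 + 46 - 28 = 2*b^3 + 7*b^2 + 7*b + 2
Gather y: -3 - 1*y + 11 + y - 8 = 0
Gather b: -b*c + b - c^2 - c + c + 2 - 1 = b*(1 - c) - c^2 + 1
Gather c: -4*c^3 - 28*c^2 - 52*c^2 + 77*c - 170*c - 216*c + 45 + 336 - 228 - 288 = -4*c^3 - 80*c^2 - 309*c - 135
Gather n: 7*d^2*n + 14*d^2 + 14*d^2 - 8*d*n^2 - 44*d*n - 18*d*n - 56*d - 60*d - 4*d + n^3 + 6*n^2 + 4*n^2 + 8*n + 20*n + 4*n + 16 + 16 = 28*d^2 - 120*d + n^3 + n^2*(10 - 8*d) + n*(7*d^2 - 62*d + 32) + 32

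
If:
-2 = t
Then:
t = -2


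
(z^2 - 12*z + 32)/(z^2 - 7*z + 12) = (z - 8)/(z - 3)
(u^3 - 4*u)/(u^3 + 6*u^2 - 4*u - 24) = u/(u + 6)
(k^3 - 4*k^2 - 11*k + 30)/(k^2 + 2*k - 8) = (k^2 - 2*k - 15)/(k + 4)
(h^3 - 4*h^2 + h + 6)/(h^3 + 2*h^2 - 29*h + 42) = (h + 1)/(h + 7)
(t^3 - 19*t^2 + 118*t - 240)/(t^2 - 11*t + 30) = t - 8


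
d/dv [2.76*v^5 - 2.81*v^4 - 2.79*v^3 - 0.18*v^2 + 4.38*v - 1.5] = 13.8*v^4 - 11.24*v^3 - 8.37*v^2 - 0.36*v + 4.38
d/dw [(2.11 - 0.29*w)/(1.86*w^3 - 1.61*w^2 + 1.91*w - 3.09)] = (1.0788*w^3 - 12.2407*w^2 + 6.7942*w - 3.134)/(3.4596*w^6 - 5.9892*w^5 + 9.6973*w^4 - 17.645*w^3 + 13.5979*w^2 - 11.8038*w + 9.5481)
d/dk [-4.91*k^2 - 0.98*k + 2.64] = -9.82*k - 0.98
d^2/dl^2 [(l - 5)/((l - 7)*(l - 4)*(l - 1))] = 6*(l^5 - 22*l^4 + 195*l^3 - 859*l^2 + 1864*l - 1611)/(l^9 - 36*l^8 + 549*l^7 - 4620*l^6 + 23427*l^5 - 73404*l^4 + 140295*l^3 - 155988*l^2 + 91728*l - 21952)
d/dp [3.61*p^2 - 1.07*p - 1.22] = 7.22*p - 1.07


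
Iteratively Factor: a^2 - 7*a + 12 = (a - 3)*(a - 4)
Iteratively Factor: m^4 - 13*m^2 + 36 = (m + 2)*(m^3 - 2*m^2 - 9*m + 18) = (m - 2)*(m + 2)*(m^2 - 9) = (m - 2)*(m + 2)*(m + 3)*(m - 3)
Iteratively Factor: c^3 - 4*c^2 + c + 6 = (c + 1)*(c^2 - 5*c + 6) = (c - 2)*(c + 1)*(c - 3)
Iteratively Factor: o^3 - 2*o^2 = (o - 2)*(o^2) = o*(o - 2)*(o)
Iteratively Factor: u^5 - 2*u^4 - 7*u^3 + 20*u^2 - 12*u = (u + 3)*(u^4 - 5*u^3 + 8*u^2 - 4*u) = (u - 2)*(u + 3)*(u^3 - 3*u^2 + 2*u) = (u - 2)*(u - 1)*(u + 3)*(u^2 - 2*u) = u*(u - 2)*(u - 1)*(u + 3)*(u - 2)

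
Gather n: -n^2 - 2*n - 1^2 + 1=-n^2 - 2*n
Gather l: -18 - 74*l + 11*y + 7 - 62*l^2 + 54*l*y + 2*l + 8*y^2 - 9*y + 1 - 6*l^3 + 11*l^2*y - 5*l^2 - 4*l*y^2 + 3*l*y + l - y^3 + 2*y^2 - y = -6*l^3 + l^2*(11*y - 67) + l*(-4*y^2 + 57*y - 71) - y^3 + 10*y^2 + y - 10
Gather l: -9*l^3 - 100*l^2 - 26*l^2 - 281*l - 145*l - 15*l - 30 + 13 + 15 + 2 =-9*l^3 - 126*l^2 - 441*l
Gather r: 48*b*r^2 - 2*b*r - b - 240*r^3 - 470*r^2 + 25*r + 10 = -b - 240*r^3 + r^2*(48*b - 470) + r*(25 - 2*b) + 10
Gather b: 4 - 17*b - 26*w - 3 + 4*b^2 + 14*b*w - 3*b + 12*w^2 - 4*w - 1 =4*b^2 + b*(14*w - 20) + 12*w^2 - 30*w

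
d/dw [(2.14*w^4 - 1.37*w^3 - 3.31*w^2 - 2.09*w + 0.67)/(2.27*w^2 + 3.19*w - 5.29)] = (9.7156*w^5 + 17.3699*w^4 - 54.023*w^3 + 15.9273*w^2 + 31.978*w + 8.9188)/(5.1529*w^4 + 14.4826*w^3 - 13.8405*w^2 - 33.7502*w + 27.9841)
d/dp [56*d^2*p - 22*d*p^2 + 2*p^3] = 56*d^2 - 44*d*p + 6*p^2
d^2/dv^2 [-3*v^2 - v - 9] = -6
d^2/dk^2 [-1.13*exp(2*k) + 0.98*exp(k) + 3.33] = (0.98 - 4.52*exp(k))*exp(k)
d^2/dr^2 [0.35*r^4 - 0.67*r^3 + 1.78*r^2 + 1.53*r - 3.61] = 4.2*r^2 - 4.02*r + 3.56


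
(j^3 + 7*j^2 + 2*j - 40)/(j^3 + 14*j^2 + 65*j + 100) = (j - 2)/(j + 5)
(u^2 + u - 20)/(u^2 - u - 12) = (u + 5)/(u + 3)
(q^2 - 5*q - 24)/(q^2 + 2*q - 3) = (q - 8)/(q - 1)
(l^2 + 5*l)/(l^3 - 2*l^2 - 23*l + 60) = l/(l^2 - 7*l + 12)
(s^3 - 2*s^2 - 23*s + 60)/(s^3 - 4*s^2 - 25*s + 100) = (s - 3)/(s - 5)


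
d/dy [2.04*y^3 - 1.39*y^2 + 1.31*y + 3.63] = 6.12*y^2 - 2.78*y + 1.31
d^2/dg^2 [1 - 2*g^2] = -4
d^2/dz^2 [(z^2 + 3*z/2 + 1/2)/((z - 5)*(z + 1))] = 11/(z^3 - 15*z^2 + 75*z - 125)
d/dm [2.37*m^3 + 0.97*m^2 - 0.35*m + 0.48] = 7.11*m^2 + 1.94*m - 0.35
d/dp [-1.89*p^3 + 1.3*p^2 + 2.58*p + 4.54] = -5.67*p^2 + 2.6*p + 2.58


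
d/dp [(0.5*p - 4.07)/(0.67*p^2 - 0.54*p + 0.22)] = (-0.335*p^2 + 5.4538*p - 2.0878)/(0.4489*p^4 - 0.7236*p^3 + 0.5864*p^2 - 0.2376*p + 0.0484)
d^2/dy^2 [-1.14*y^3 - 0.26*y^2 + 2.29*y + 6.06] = -6.84*y - 0.52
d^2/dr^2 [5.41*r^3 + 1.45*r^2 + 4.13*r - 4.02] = 32.46*r + 2.9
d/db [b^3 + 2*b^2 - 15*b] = 3*b^2 + 4*b - 15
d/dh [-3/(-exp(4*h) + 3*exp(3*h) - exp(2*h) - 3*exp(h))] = 3*(-4*exp(3*h) + 9*exp(2*h) - 2*exp(h) - 3)*exp(-h)/(exp(3*h) - 3*exp(2*h) + exp(h) + 3)^2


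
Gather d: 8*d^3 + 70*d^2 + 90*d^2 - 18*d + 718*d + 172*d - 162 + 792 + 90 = 8*d^3 + 160*d^2 + 872*d + 720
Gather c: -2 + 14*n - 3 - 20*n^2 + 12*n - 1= -20*n^2 + 26*n - 6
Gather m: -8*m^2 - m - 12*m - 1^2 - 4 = -8*m^2 - 13*m - 5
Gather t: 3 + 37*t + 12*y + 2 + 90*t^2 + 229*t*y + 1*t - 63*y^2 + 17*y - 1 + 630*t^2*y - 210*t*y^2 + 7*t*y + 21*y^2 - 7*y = t^2*(630*y + 90) + t*(-210*y^2 + 236*y + 38) - 42*y^2 + 22*y + 4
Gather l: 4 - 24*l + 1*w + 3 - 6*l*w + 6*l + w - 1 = l*(-6*w - 18) + 2*w + 6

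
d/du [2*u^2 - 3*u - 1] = 4*u - 3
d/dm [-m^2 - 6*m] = -2*m - 6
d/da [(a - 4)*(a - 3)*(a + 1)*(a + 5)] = 4*a^3 - 3*a^2 - 50*a + 37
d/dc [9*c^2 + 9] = 18*c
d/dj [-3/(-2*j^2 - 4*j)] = 3*(-j - 1)/(j^2*(j + 2)^2)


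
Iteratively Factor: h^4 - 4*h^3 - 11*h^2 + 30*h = (h)*(h^3 - 4*h^2 - 11*h + 30) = h*(h - 2)*(h^2 - 2*h - 15) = h*(h - 2)*(h + 3)*(h - 5)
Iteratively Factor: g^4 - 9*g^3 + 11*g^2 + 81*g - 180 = (g - 5)*(g^3 - 4*g^2 - 9*g + 36) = (g - 5)*(g - 4)*(g^2 - 9) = (g - 5)*(g - 4)*(g + 3)*(g - 3)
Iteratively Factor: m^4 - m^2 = (m)*(m^3 - m) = m*(m - 1)*(m^2 + m) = m^2*(m - 1)*(m + 1)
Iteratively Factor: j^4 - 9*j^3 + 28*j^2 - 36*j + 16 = (j - 2)*(j^3 - 7*j^2 + 14*j - 8) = (j - 4)*(j - 2)*(j^2 - 3*j + 2) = (j - 4)*(j - 2)^2*(j - 1)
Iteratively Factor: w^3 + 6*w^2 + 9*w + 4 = (w + 1)*(w^2 + 5*w + 4) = (w + 1)^2*(w + 4)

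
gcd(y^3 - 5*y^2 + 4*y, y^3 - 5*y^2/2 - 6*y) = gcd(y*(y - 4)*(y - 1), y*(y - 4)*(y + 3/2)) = y^2 - 4*y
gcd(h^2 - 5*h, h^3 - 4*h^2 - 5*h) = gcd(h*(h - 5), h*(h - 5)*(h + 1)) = h^2 - 5*h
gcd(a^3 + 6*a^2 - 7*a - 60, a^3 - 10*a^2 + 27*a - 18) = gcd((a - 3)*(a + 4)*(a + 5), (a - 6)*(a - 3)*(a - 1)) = a - 3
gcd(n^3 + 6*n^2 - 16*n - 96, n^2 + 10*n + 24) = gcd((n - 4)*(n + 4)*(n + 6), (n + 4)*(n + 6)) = n^2 + 10*n + 24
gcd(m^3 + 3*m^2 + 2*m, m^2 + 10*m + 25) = 1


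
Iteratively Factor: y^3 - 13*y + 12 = (y - 3)*(y^2 + 3*y - 4) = (y - 3)*(y + 4)*(y - 1)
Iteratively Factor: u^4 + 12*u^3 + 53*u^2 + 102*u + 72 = (u + 3)*(u^3 + 9*u^2 + 26*u + 24) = (u + 2)*(u + 3)*(u^2 + 7*u + 12) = (u + 2)*(u + 3)*(u + 4)*(u + 3)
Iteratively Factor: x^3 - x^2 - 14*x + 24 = (x - 2)*(x^2 + x - 12) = (x - 3)*(x - 2)*(x + 4)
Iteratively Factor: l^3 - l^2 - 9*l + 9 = (l - 1)*(l^2 - 9) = (l - 1)*(l + 3)*(l - 3)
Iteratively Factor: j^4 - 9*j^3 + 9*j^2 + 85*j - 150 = (j + 3)*(j^3 - 12*j^2 + 45*j - 50) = (j - 5)*(j + 3)*(j^2 - 7*j + 10) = (j - 5)^2*(j + 3)*(j - 2)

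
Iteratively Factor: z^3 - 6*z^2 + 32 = (z + 2)*(z^2 - 8*z + 16) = (z - 4)*(z + 2)*(z - 4)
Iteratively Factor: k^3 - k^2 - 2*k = (k - 2)*(k^2 + k) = (k - 2)*(k + 1)*(k)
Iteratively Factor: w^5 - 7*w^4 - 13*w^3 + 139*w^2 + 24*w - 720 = (w - 4)*(w^4 - 3*w^3 - 25*w^2 + 39*w + 180) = (w - 5)*(w - 4)*(w^3 + 2*w^2 - 15*w - 36) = (w - 5)*(w - 4)*(w + 3)*(w^2 - w - 12) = (w - 5)*(w - 4)*(w + 3)^2*(w - 4)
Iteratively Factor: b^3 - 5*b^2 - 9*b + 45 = (b - 5)*(b^2 - 9) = (b - 5)*(b + 3)*(b - 3)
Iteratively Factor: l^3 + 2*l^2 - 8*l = (l)*(l^2 + 2*l - 8) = l*(l + 4)*(l - 2)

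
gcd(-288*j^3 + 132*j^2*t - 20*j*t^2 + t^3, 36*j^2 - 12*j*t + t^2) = 36*j^2 - 12*j*t + t^2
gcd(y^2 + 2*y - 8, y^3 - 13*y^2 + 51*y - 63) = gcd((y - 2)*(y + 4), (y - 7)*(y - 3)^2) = 1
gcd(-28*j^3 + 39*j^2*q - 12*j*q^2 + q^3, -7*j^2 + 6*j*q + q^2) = -j + q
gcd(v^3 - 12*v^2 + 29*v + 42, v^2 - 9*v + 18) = v - 6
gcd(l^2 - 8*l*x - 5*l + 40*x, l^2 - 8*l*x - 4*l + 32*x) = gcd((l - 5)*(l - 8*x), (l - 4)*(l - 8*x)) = -l + 8*x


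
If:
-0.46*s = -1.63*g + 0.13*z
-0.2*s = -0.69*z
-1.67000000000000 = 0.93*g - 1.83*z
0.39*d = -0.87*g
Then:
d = -4.61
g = 2.07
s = 6.78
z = 1.96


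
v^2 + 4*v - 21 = (v - 3)*(v + 7)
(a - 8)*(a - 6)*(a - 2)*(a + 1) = a^4 - 15*a^3 + 60*a^2 - 20*a - 96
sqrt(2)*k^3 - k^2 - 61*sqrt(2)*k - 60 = (k - 6*sqrt(2))*(k + 5*sqrt(2))*(sqrt(2)*k + 1)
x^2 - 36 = (x - 6)*(x + 6)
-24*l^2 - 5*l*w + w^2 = (-8*l + w)*(3*l + w)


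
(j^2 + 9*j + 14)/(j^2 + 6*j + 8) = (j + 7)/(j + 4)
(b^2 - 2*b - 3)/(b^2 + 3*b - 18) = (b + 1)/(b + 6)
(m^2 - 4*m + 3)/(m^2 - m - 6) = (m - 1)/(m + 2)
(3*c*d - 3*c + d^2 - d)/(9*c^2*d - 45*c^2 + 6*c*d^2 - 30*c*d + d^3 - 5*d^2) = (d - 1)/(3*c*d - 15*c + d^2 - 5*d)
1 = 1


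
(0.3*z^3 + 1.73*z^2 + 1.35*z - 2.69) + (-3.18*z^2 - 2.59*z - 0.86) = 0.3*z^3 - 1.45*z^2 - 1.24*z - 3.55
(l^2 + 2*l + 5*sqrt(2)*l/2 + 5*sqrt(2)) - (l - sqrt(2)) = l^2 + l + 5*sqrt(2)*l/2 + 6*sqrt(2)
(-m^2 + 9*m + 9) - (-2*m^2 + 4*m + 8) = m^2 + 5*m + 1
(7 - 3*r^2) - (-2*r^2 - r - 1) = -r^2 + r + 8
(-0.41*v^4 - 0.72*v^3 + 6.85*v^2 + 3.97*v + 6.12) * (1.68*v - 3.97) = -0.6888*v^5 + 0.4181*v^4 + 14.3664*v^3 - 20.5249*v^2 - 5.4793*v - 24.2964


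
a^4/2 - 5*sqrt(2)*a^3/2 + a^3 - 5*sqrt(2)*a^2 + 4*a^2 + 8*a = a*(a/2 + 1)*(a - 4*sqrt(2))*(a - sqrt(2))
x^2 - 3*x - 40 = (x - 8)*(x + 5)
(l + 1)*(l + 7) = l^2 + 8*l + 7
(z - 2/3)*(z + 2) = z^2 + 4*z/3 - 4/3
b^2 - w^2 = (b - w)*(b + w)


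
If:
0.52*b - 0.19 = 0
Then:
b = 0.37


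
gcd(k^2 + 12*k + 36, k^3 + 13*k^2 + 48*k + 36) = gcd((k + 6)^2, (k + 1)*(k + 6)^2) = k^2 + 12*k + 36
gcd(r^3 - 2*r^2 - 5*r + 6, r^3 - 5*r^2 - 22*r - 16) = r + 2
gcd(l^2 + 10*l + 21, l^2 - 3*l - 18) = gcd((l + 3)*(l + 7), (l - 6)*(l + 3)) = l + 3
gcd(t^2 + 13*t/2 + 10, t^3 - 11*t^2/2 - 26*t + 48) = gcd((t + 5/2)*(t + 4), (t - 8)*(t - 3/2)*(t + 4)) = t + 4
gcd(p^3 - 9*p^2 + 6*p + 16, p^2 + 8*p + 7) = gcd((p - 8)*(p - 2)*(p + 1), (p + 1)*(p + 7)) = p + 1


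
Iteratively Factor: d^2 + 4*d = (d + 4)*(d)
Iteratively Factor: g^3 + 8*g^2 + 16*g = (g + 4)*(g^2 + 4*g) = (g + 4)^2*(g)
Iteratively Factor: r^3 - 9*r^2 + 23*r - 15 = (r - 1)*(r^2 - 8*r + 15) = (r - 3)*(r - 1)*(r - 5)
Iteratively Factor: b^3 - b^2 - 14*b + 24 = (b - 3)*(b^2 + 2*b - 8) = (b - 3)*(b - 2)*(b + 4)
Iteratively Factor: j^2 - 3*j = (j)*(j - 3)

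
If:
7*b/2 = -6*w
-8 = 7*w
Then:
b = 96/49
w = -8/7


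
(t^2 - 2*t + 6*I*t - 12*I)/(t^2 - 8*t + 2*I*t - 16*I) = (t^2 + t*(-2 + 6*I) - 12*I)/(t^2 + t*(-8 + 2*I) - 16*I)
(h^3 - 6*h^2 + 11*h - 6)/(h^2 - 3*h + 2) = h - 3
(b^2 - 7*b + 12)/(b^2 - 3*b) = (b - 4)/b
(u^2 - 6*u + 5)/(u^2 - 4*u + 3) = (u - 5)/(u - 3)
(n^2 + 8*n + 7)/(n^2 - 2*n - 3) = (n + 7)/(n - 3)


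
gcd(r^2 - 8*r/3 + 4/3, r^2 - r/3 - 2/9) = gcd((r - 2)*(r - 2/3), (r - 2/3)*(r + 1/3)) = r - 2/3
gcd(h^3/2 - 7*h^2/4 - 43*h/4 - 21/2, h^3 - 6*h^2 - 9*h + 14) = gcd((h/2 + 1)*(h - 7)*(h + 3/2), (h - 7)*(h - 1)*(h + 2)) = h^2 - 5*h - 14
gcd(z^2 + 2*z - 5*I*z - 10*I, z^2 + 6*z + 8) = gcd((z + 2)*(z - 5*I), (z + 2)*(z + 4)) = z + 2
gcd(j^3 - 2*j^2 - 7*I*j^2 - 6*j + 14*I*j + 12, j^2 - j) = 1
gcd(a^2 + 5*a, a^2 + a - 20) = a + 5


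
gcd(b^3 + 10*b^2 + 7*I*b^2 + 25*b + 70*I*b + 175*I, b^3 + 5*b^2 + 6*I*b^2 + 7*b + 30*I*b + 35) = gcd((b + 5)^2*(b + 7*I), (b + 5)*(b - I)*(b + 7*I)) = b^2 + b*(5 + 7*I) + 35*I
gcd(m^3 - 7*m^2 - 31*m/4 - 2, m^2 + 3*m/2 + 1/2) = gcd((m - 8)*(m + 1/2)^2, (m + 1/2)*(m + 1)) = m + 1/2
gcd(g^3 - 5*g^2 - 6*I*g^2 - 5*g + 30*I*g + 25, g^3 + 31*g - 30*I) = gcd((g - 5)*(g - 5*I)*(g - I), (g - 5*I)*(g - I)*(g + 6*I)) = g^2 - 6*I*g - 5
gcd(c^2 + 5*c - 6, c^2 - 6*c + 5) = c - 1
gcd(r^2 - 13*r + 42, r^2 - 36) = r - 6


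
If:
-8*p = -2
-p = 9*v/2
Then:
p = 1/4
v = -1/18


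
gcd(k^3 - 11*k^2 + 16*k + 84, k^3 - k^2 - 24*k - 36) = k^2 - 4*k - 12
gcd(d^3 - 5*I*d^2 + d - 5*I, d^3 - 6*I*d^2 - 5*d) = d^2 - 6*I*d - 5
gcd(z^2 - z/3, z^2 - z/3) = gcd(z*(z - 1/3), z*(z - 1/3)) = z^2 - z/3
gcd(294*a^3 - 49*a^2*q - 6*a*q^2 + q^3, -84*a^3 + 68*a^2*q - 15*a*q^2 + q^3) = 42*a^2 - 13*a*q + q^2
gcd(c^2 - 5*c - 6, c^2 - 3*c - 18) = c - 6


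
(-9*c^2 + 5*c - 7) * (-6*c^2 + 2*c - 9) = 54*c^4 - 48*c^3 + 133*c^2 - 59*c + 63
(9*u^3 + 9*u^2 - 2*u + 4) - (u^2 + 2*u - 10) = 9*u^3 + 8*u^2 - 4*u + 14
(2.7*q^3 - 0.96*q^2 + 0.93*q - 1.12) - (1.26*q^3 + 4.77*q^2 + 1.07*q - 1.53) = 1.44*q^3 - 5.73*q^2 - 0.14*q + 0.41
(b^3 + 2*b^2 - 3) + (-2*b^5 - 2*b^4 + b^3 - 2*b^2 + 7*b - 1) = -2*b^5 - 2*b^4 + 2*b^3 + 7*b - 4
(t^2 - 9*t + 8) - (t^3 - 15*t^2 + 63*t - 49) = -t^3 + 16*t^2 - 72*t + 57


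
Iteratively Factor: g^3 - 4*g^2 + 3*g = (g - 3)*(g^2 - g) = g*(g - 3)*(g - 1)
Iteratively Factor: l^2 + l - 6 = (l + 3)*(l - 2)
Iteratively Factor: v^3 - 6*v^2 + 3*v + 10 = (v - 5)*(v^2 - v - 2) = (v - 5)*(v + 1)*(v - 2)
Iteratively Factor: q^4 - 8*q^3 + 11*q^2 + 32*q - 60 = (q + 2)*(q^3 - 10*q^2 + 31*q - 30) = (q - 3)*(q + 2)*(q^2 - 7*q + 10) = (q - 5)*(q - 3)*(q + 2)*(q - 2)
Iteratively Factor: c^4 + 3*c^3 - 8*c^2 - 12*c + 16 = (c + 4)*(c^3 - c^2 - 4*c + 4) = (c - 1)*(c + 4)*(c^2 - 4) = (c - 2)*(c - 1)*(c + 4)*(c + 2)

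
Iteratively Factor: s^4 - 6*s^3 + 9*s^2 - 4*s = (s - 4)*(s^3 - 2*s^2 + s) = (s - 4)*(s - 1)*(s^2 - s) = (s - 4)*(s - 1)^2*(s)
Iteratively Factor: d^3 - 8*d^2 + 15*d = (d - 3)*(d^2 - 5*d) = (d - 5)*(d - 3)*(d)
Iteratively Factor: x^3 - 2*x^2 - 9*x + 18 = (x + 3)*(x^2 - 5*x + 6) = (x - 2)*(x + 3)*(x - 3)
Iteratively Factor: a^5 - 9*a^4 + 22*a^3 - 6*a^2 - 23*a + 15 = (a - 1)*(a^4 - 8*a^3 + 14*a^2 + 8*a - 15) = (a - 3)*(a - 1)*(a^3 - 5*a^2 - a + 5) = (a - 5)*(a - 3)*(a - 1)*(a^2 - 1) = (a - 5)*(a - 3)*(a - 1)^2*(a + 1)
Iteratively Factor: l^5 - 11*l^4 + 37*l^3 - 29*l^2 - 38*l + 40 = (l - 5)*(l^4 - 6*l^3 + 7*l^2 + 6*l - 8) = (l - 5)*(l - 4)*(l^3 - 2*l^2 - l + 2) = (l - 5)*(l - 4)*(l + 1)*(l^2 - 3*l + 2) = (l - 5)*(l - 4)*(l - 2)*(l + 1)*(l - 1)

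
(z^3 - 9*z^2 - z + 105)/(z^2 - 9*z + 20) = (z^2 - 4*z - 21)/(z - 4)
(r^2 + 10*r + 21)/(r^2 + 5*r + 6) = (r + 7)/(r + 2)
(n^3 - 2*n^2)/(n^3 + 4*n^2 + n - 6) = n^2*(n - 2)/(n^3 + 4*n^2 + n - 6)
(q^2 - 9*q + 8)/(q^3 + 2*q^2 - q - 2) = (q - 8)/(q^2 + 3*q + 2)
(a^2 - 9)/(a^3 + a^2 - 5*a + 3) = (a - 3)/(a^2 - 2*a + 1)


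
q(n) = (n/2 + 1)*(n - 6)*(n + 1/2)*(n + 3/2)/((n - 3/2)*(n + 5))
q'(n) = -(n/2 + 1)*(n - 6)*(n + 1/2)*(n + 3/2)/((n - 3/2)*(n + 5)^2) + (n/2 + 1)*(n - 6)*(n + 1/2)/((n - 3/2)*(n + 5)) + (n/2 + 1)*(n - 6)*(n + 3/2)/((n - 3/2)*(n + 5)) - (n/2 + 1)*(n - 6)*(n + 1/2)*(n + 3/2)/((n - 3/2)^2*(n + 5)) + (n/2 + 1)*(n + 1/2)*(n + 3/2)/((n - 3/2)*(n + 5)) + (n - 6)*(n + 1/2)*(n + 3/2)/(2*(n - 3/2)*(n + 5))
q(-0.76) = -0.08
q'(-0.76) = 0.14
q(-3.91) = -13.19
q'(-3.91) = 27.24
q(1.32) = 35.05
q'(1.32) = 223.93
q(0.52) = 2.63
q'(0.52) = 6.65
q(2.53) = -12.37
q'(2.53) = 7.34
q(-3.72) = -8.94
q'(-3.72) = 18.20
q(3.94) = -6.77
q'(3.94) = 2.91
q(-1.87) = 0.02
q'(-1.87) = 0.10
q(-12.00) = 115.00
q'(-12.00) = -13.89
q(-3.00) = -1.88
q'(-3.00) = 4.60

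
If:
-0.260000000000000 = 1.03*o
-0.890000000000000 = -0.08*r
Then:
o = -0.25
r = 11.12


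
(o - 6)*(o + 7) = o^2 + o - 42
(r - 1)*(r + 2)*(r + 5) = r^3 + 6*r^2 + 3*r - 10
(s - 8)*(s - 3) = s^2 - 11*s + 24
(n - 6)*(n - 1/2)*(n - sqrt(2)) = n^3 - 13*n^2/2 - sqrt(2)*n^2 + 3*n + 13*sqrt(2)*n/2 - 3*sqrt(2)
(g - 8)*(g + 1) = g^2 - 7*g - 8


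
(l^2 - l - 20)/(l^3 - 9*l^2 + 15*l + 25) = (l + 4)/(l^2 - 4*l - 5)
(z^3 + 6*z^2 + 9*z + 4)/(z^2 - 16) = (z^2 + 2*z + 1)/(z - 4)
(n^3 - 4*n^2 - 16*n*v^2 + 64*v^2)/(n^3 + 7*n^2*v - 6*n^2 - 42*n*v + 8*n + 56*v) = (n^2 - 16*v^2)/(n^2 + 7*n*v - 2*n - 14*v)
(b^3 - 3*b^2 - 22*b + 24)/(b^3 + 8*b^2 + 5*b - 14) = (b^2 - 2*b - 24)/(b^2 + 9*b + 14)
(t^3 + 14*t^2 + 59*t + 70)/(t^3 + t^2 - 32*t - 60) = (t + 7)/(t - 6)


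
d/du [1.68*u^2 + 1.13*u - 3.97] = 3.36*u + 1.13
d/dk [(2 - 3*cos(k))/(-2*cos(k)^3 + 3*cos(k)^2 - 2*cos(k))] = (12*cos(k)^3 - 21*cos(k)^2 + 12*cos(k) - 4)*sin(k)/((3*cos(k) - cos(2*k) - 3)^2*cos(k)^2)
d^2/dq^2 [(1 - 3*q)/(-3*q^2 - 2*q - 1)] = 2*(4*(3*q - 1)*(3*q + 1)^2 - 3*(9*q + 1)*(3*q^2 + 2*q + 1))/(3*q^2 + 2*q + 1)^3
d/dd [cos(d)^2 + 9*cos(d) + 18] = -(2*cos(d) + 9)*sin(d)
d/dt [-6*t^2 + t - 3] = 1 - 12*t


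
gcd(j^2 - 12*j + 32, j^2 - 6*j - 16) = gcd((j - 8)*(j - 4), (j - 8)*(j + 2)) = j - 8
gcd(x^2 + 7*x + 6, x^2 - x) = 1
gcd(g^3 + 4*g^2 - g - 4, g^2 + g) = g + 1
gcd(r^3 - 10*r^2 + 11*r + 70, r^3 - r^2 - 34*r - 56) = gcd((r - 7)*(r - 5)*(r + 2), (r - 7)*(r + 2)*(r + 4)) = r^2 - 5*r - 14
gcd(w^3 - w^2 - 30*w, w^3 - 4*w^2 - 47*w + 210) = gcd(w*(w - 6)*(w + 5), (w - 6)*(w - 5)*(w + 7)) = w - 6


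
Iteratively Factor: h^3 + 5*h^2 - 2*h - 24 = (h + 3)*(h^2 + 2*h - 8) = (h - 2)*(h + 3)*(h + 4)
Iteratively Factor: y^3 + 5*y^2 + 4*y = (y)*(y^2 + 5*y + 4) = y*(y + 1)*(y + 4)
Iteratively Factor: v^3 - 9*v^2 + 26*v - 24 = (v - 4)*(v^2 - 5*v + 6) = (v - 4)*(v - 2)*(v - 3)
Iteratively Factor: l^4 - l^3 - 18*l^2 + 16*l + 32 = (l + 4)*(l^3 - 5*l^2 + 2*l + 8) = (l - 2)*(l + 4)*(l^2 - 3*l - 4) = (l - 4)*(l - 2)*(l + 4)*(l + 1)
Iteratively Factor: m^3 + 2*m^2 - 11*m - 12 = (m - 3)*(m^2 + 5*m + 4) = (m - 3)*(m + 1)*(m + 4)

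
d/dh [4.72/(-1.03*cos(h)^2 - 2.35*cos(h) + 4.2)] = -(9.7232*cos(h) + 11.092)*sin(h)/(1.03*cos(h)^2 + 2.35*cos(h) - 4.2)^2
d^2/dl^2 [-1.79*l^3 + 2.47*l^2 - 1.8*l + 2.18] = 4.94 - 10.74*l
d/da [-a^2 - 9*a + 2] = -2*a - 9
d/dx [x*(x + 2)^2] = (x + 2)*(3*x + 2)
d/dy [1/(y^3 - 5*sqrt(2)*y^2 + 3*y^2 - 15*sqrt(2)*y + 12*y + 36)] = (-3*y^2 - 6*y + 10*sqrt(2)*y - 12 + 15*sqrt(2))/(y^3 - 5*sqrt(2)*y^2 + 3*y^2 - 15*sqrt(2)*y + 12*y + 36)^2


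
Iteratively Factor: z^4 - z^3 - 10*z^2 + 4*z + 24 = (z - 2)*(z^3 + z^2 - 8*z - 12) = (z - 2)*(z + 2)*(z^2 - z - 6) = (z - 3)*(z - 2)*(z + 2)*(z + 2)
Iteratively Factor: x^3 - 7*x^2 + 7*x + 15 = (x + 1)*(x^2 - 8*x + 15) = (x - 3)*(x + 1)*(x - 5)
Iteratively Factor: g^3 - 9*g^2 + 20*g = (g - 4)*(g^2 - 5*g) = g*(g - 4)*(g - 5)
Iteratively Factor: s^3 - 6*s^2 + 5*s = (s - 5)*(s^2 - s) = (s - 5)*(s - 1)*(s)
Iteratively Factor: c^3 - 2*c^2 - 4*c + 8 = (c + 2)*(c^2 - 4*c + 4) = (c - 2)*(c + 2)*(c - 2)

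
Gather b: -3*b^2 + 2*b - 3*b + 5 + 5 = -3*b^2 - b + 10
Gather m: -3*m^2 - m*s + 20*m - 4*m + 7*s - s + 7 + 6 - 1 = -3*m^2 + m*(16 - s) + 6*s + 12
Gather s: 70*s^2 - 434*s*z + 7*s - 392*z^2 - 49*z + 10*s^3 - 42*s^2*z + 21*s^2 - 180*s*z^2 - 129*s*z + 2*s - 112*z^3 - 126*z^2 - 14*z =10*s^3 + s^2*(91 - 42*z) + s*(-180*z^2 - 563*z + 9) - 112*z^3 - 518*z^2 - 63*z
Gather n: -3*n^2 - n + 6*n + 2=-3*n^2 + 5*n + 2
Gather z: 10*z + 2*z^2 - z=2*z^2 + 9*z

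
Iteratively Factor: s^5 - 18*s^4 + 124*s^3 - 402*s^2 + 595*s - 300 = (s - 5)*(s^4 - 13*s^3 + 59*s^2 - 107*s + 60) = (s - 5)^2*(s^3 - 8*s^2 + 19*s - 12) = (s - 5)^2*(s - 1)*(s^2 - 7*s + 12) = (s - 5)^2*(s - 3)*(s - 1)*(s - 4)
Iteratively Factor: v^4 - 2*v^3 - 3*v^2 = (v)*(v^3 - 2*v^2 - 3*v) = v*(v + 1)*(v^2 - 3*v) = v*(v - 3)*(v + 1)*(v)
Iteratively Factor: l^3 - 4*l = (l)*(l^2 - 4) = l*(l - 2)*(l + 2)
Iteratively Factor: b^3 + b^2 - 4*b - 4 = (b + 2)*(b^2 - b - 2) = (b + 1)*(b + 2)*(b - 2)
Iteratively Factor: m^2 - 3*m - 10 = (m - 5)*(m + 2)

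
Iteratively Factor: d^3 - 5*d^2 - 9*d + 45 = (d - 3)*(d^2 - 2*d - 15) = (d - 5)*(d - 3)*(d + 3)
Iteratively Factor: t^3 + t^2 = (t)*(t^2 + t) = t^2*(t + 1)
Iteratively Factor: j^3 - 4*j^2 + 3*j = (j - 1)*(j^2 - 3*j) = j*(j - 1)*(j - 3)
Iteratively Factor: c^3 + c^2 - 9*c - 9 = (c + 3)*(c^2 - 2*c - 3) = (c + 1)*(c + 3)*(c - 3)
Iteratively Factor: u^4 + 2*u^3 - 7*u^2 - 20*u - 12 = (u - 3)*(u^3 + 5*u^2 + 8*u + 4) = (u - 3)*(u + 2)*(u^2 + 3*u + 2) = (u - 3)*(u + 2)^2*(u + 1)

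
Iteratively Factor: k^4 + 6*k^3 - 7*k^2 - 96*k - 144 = (k - 4)*(k^3 + 10*k^2 + 33*k + 36) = (k - 4)*(k + 3)*(k^2 + 7*k + 12) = (k - 4)*(k + 3)*(k + 4)*(k + 3)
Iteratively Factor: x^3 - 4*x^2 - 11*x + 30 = (x - 5)*(x^2 + x - 6) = (x - 5)*(x - 2)*(x + 3)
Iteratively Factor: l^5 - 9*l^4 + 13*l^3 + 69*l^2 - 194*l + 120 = (l - 1)*(l^4 - 8*l^3 + 5*l^2 + 74*l - 120) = (l - 2)*(l - 1)*(l^3 - 6*l^2 - 7*l + 60) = (l - 5)*(l - 2)*(l - 1)*(l^2 - l - 12) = (l - 5)*(l - 4)*(l - 2)*(l - 1)*(l + 3)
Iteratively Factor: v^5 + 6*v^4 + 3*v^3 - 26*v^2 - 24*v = (v - 2)*(v^4 + 8*v^3 + 19*v^2 + 12*v) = (v - 2)*(v + 1)*(v^3 + 7*v^2 + 12*v) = (v - 2)*(v + 1)*(v + 3)*(v^2 + 4*v) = (v - 2)*(v + 1)*(v + 3)*(v + 4)*(v)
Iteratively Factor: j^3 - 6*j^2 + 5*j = (j)*(j^2 - 6*j + 5) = j*(j - 5)*(j - 1)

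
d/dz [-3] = 0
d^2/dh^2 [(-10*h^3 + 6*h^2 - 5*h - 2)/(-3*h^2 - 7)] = 6*(-55*h^3 + 144*h^2 + 385*h - 112)/(27*h^6 + 189*h^4 + 441*h^2 + 343)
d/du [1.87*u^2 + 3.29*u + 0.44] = 3.74*u + 3.29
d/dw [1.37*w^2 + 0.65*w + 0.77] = 2.74*w + 0.65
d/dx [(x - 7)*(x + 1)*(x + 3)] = 3*x^2 - 6*x - 25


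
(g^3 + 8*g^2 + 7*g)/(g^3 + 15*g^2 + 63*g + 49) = g/(g + 7)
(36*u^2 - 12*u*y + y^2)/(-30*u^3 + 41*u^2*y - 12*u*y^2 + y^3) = (-6*u + y)/(5*u^2 - 6*u*y + y^2)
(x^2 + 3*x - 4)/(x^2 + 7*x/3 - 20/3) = 3*(x - 1)/(3*x - 5)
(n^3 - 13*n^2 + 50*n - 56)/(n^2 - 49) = (n^2 - 6*n + 8)/(n + 7)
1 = 1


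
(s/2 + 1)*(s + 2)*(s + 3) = s^3/2 + 7*s^2/2 + 8*s + 6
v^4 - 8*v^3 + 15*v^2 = v^2*(v - 5)*(v - 3)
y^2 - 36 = (y - 6)*(y + 6)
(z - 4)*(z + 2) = z^2 - 2*z - 8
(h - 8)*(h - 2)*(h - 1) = h^3 - 11*h^2 + 26*h - 16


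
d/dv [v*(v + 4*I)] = 2*v + 4*I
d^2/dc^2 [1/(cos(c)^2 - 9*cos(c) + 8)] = (-4*sin(c)^4 + 51*sin(c)^2 - 423*cos(c)/4 + 27*cos(3*c)/4 + 99)/((cos(c) - 8)^3*(cos(c) - 1)^3)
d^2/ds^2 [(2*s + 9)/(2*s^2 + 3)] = 4*(4*s^3 + 54*s^2 - 18*s - 27)/(8*s^6 + 36*s^4 + 54*s^2 + 27)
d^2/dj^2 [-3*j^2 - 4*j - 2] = -6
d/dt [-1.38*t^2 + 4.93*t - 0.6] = 4.93 - 2.76*t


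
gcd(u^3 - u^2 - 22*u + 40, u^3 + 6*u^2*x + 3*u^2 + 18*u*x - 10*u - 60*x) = u^2 + 3*u - 10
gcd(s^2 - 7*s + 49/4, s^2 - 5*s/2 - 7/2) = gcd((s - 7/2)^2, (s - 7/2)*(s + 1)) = s - 7/2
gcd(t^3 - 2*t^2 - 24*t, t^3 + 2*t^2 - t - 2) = 1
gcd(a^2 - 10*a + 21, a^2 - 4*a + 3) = a - 3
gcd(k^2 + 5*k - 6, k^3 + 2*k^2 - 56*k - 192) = k + 6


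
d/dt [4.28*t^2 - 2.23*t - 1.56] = 8.56*t - 2.23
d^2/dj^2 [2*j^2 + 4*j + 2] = 4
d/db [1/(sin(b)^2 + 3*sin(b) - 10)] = -(2*sin(b) + 3)*cos(b)/(sin(b)^2 + 3*sin(b) - 10)^2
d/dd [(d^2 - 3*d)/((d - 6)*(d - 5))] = 2*(-4*d^2 + 30*d - 45)/(d^4 - 22*d^3 + 181*d^2 - 660*d + 900)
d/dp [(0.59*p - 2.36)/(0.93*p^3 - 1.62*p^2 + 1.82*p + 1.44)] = (-1.0974*p^3 + 7.5402*p^2 - 7.6464*p + 5.1448)/(0.8649*p^6 - 3.0132*p^5 + 6.0096*p^4 - 3.2184*p^3 - 1.3532*p^2 + 5.2416*p + 2.0736)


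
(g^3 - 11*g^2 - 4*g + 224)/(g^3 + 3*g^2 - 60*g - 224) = (g - 7)/(g + 7)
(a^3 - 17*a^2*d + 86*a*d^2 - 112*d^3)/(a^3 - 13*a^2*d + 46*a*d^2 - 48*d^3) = (a - 7*d)/(a - 3*d)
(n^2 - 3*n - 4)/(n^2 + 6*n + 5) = (n - 4)/(n + 5)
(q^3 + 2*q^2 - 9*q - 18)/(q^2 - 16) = (q^3 + 2*q^2 - 9*q - 18)/(q^2 - 16)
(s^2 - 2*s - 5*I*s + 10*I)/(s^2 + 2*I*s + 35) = (s - 2)/(s + 7*I)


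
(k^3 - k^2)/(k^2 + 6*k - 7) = k^2/(k + 7)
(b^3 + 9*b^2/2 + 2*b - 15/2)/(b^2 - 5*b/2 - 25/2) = (b^2 + 2*b - 3)/(b - 5)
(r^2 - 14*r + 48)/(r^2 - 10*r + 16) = (r - 6)/(r - 2)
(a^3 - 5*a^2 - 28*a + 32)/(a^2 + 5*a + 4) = (a^2 - 9*a + 8)/(a + 1)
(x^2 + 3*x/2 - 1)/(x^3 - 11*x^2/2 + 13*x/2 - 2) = (x + 2)/(x^2 - 5*x + 4)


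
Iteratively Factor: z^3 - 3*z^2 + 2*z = (z)*(z^2 - 3*z + 2) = z*(z - 1)*(z - 2)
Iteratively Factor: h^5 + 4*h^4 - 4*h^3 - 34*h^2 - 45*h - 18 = (h + 3)*(h^4 + h^3 - 7*h^2 - 13*h - 6) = (h + 1)*(h + 3)*(h^3 - 7*h - 6) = (h + 1)*(h + 2)*(h + 3)*(h^2 - 2*h - 3) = (h - 3)*(h + 1)*(h + 2)*(h + 3)*(h + 1)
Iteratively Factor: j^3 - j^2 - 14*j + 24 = (j - 2)*(j^2 + j - 12) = (j - 2)*(j + 4)*(j - 3)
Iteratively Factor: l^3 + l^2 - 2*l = (l)*(l^2 + l - 2) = l*(l - 1)*(l + 2)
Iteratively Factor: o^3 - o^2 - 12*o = (o - 4)*(o^2 + 3*o) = (o - 4)*(o + 3)*(o)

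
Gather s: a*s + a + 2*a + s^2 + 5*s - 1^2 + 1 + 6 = 3*a + s^2 + s*(a + 5) + 6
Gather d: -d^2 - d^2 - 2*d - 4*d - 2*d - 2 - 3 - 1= -2*d^2 - 8*d - 6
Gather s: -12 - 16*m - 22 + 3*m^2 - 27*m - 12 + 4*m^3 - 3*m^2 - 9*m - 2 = 4*m^3 - 52*m - 48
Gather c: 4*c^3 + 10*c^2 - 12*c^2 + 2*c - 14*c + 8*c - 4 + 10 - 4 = 4*c^3 - 2*c^2 - 4*c + 2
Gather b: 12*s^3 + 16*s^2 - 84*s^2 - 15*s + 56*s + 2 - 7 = 12*s^3 - 68*s^2 + 41*s - 5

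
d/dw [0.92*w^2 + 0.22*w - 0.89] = 1.84*w + 0.22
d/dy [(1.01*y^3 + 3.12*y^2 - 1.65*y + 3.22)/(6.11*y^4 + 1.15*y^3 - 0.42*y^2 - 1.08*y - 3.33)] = (-6.1711*y^6 - 38.1264*y^5 + 26.2323*y^4 - 77.0834*y^3 - 25.2615*y^2 - 18.0744*y + 8.9721)/(37.3321*y^8 + 14.053*y^7 - 3.8099*y^6 - 14.1636*y^5 - 43.0002*y^4 - 6.7518*y^3 + 3.9636*y^2 + 7.1928*y + 11.0889)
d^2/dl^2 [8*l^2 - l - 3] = 16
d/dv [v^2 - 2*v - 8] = 2*v - 2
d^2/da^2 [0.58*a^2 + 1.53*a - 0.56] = 1.16000000000000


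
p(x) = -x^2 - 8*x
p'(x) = -2*x - 8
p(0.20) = -1.64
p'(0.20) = -8.40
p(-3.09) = 15.17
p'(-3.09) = -1.82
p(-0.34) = 2.60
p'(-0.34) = -7.32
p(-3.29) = 15.50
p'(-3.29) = -1.42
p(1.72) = -16.72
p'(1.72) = -11.44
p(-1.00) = 7.00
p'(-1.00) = -6.00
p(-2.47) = 13.66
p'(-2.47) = -3.06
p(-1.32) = 8.82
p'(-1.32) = -5.36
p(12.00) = -240.00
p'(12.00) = -32.00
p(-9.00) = -9.00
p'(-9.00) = 10.00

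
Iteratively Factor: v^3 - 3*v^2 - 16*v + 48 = (v + 4)*(v^2 - 7*v + 12) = (v - 3)*(v + 4)*(v - 4)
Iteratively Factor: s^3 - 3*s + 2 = (s - 1)*(s^2 + s - 2) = (s - 1)*(s + 2)*(s - 1)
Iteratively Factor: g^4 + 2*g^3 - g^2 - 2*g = (g + 2)*(g^3 - g) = (g - 1)*(g + 2)*(g^2 + g) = g*(g - 1)*(g + 2)*(g + 1)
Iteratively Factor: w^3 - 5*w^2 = (w - 5)*(w^2) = w*(w - 5)*(w)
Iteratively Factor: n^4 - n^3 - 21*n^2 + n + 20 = (n + 4)*(n^3 - 5*n^2 - n + 5) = (n - 1)*(n + 4)*(n^2 - 4*n - 5) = (n - 1)*(n + 1)*(n + 4)*(n - 5)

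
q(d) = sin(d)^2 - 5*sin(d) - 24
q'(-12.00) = -3.31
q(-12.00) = -26.39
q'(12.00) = -5.12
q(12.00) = -21.03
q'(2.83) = 4.18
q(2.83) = -25.44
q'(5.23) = -3.33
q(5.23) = -18.90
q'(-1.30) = -1.85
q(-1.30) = -18.25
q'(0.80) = -2.48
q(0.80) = -27.07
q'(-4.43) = 0.86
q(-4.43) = -27.88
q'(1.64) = 0.21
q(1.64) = -27.99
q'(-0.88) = -4.17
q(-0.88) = -19.55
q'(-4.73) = -0.05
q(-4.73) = -28.00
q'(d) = 2*sin(d)*cos(d) - 5*cos(d)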